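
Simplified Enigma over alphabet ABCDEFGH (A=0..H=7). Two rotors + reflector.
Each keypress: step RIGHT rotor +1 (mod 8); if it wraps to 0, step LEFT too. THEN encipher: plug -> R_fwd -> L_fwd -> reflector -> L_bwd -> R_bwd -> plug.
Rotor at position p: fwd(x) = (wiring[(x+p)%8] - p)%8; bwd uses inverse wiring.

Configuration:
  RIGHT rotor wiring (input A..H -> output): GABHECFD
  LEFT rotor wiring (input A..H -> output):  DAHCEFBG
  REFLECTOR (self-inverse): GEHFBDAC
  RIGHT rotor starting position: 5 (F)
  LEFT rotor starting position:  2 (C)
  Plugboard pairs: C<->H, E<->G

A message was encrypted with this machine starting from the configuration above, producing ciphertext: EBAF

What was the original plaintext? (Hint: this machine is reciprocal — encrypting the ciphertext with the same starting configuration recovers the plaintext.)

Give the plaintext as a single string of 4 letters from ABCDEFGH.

Char 1 ('E'): step: R->6, L=2; E->plug->G->R->G->L->B->refl->E->L'->F->R'->B->plug->B
Char 2 ('B'): step: R->7, L=2; B->plug->B->R->H->L->G->refl->A->L'->B->R'->C->plug->H
Char 3 ('A'): step: R->0, L->3 (L advanced); A->plug->A->R->G->L->F->refl->D->L'->E->R'->E->plug->G
Char 4 ('F'): step: R->1, L=3; F->plug->F->R->E->L->D->refl->F->L'->G->R'->C->plug->H

Answer: BHGH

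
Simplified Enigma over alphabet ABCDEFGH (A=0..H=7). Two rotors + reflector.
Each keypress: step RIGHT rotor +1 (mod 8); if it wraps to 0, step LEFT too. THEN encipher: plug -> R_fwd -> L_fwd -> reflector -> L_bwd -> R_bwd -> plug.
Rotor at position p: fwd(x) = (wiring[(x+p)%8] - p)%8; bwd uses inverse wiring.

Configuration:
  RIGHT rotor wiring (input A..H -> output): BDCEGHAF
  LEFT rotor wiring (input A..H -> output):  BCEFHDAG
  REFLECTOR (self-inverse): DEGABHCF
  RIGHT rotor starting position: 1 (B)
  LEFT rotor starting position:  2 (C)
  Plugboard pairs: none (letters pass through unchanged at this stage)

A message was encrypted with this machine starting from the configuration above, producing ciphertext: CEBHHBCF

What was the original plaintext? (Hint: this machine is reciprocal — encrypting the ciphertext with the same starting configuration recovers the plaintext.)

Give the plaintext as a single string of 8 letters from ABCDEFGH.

Char 1 ('C'): step: R->2, L=2; C->plug->C->R->E->L->G->refl->C->L'->A->R'->A->plug->A
Char 2 ('E'): step: R->3, L=2; E->plug->E->R->C->L->F->refl->H->L'->G->R'->F->plug->F
Char 3 ('B'): step: R->4, L=2; B->plug->B->R->D->L->B->refl->E->L'->F->R'->E->plug->E
Char 4 ('H'): step: R->5, L=2; H->plug->H->R->B->L->D->refl->A->L'->H->R'->G->plug->G
Char 5 ('H'): step: R->6, L=2; H->plug->H->R->B->L->D->refl->A->L'->H->R'->B->plug->B
Char 6 ('B'): step: R->7, L=2; B->plug->B->R->C->L->F->refl->H->L'->G->R'->A->plug->A
Char 7 ('C'): step: R->0, L->3 (L advanced); C->plug->C->R->C->L->A->refl->D->L'->E->R'->D->plug->D
Char 8 ('F'): step: R->1, L=3; F->plug->F->R->H->L->B->refl->E->L'->B->R'->B->plug->B

Answer: AFEGBADB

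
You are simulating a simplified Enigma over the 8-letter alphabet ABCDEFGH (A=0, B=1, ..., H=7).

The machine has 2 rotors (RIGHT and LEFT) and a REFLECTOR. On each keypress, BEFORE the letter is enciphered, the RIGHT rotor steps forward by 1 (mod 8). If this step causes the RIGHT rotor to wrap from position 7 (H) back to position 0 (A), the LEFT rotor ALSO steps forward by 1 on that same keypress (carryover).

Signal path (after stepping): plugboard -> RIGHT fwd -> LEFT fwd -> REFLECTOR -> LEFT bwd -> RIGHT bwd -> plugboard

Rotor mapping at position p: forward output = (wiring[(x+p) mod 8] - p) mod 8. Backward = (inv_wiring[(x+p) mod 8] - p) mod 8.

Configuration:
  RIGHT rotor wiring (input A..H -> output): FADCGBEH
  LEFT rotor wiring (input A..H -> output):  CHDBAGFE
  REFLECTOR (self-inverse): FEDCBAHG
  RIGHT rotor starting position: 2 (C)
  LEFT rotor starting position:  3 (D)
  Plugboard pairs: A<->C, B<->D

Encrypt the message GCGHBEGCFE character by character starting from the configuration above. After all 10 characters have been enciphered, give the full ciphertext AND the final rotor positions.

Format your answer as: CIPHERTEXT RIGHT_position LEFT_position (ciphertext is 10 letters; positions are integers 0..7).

Char 1 ('G'): step: R->3, L=3; G->plug->G->R->F->L->H->refl->G->L'->A->R'->H->plug->H
Char 2 ('C'): step: R->4, L=3; C->plug->A->R->C->L->D->refl->C->L'->D->R'->D->plug->B
Char 3 ('G'): step: R->5, L=3; G->plug->G->R->F->L->H->refl->G->L'->A->R'->D->plug->B
Char 4 ('H'): step: R->6, L=3; H->plug->H->R->D->L->C->refl->D->L'->C->R'->D->plug->B
Char 5 ('B'): step: R->7, L=3; B->plug->D->R->E->L->B->refl->E->L'->G->R'->B->plug->D
Char 6 ('E'): step: R->0, L->4 (L advanced); E->plug->E->R->G->L->H->refl->G->L'->E->R'->G->plug->G
Char 7 ('G'): step: R->1, L=4; G->plug->G->R->G->L->H->refl->G->L'->E->R'->H->plug->H
Char 8 ('C'): step: R->2, L=4; C->plug->A->R->B->L->C->refl->D->L'->F->R'->F->plug->F
Char 9 ('F'): step: R->3, L=4; F->plug->F->R->C->L->B->refl->E->L'->A->R'->H->plug->H
Char 10 ('E'): step: R->4, L=4; E->plug->E->R->B->L->C->refl->D->L'->F->R'->B->plug->D
Final: ciphertext=HBBBDGHFHD, RIGHT=4, LEFT=4

Answer: HBBBDGHFHD 4 4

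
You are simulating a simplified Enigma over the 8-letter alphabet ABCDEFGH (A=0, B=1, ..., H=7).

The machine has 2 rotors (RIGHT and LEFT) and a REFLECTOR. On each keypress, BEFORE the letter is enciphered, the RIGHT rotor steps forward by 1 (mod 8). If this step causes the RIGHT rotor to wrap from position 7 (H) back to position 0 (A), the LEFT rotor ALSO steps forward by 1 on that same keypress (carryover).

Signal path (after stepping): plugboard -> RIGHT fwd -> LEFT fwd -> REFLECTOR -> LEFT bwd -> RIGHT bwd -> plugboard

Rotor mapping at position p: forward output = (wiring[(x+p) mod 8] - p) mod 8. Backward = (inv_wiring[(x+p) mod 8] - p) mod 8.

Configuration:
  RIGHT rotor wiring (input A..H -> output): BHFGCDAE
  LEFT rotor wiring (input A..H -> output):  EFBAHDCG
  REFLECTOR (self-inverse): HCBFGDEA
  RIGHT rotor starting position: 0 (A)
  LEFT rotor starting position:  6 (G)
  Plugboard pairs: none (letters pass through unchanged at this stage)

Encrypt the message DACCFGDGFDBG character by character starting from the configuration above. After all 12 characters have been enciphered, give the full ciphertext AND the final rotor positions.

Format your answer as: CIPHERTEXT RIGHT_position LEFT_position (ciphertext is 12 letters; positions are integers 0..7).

Answer: GDHBEEACDGEB 4 7

Derivation:
Char 1 ('D'): step: R->1, L=6; D->plug->D->R->B->L->A->refl->H->L'->D->R'->G->plug->G
Char 2 ('A'): step: R->2, L=6; A->plug->A->R->D->L->H->refl->A->L'->B->R'->D->plug->D
Char 3 ('C'): step: R->3, L=6; C->plug->C->R->A->L->E->refl->G->L'->C->R'->H->plug->H
Char 4 ('C'): step: R->4, L=6; C->plug->C->R->E->L->D->refl->F->L'->H->R'->B->plug->B
Char 5 ('F'): step: R->5, L=6; F->plug->F->R->A->L->E->refl->G->L'->C->R'->E->plug->E
Char 6 ('G'): step: R->6, L=6; G->plug->G->R->E->L->D->refl->F->L'->H->R'->E->plug->E
Char 7 ('D'): step: R->7, L=6; D->plug->D->R->G->L->B->refl->C->L'->F->R'->A->plug->A
Char 8 ('G'): step: R->0, L->7 (L advanced); G->plug->G->R->A->L->H->refl->A->L'->F->R'->C->plug->C
Char 9 ('F'): step: R->1, L=7; F->plug->F->R->H->L->D->refl->F->L'->B->R'->D->plug->D
Char 10 ('D'): step: R->2, L=7; D->plug->D->R->B->L->F->refl->D->L'->H->R'->G->plug->G
Char 11 ('B'): step: R->3, L=7; B->plug->B->R->H->L->D->refl->F->L'->B->R'->E->plug->E
Char 12 ('G'): step: R->4, L=7; G->plug->G->R->B->L->F->refl->D->L'->H->R'->B->plug->B
Final: ciphertext=GDHBEEACDGEB, RIGHT=4, LEFT=7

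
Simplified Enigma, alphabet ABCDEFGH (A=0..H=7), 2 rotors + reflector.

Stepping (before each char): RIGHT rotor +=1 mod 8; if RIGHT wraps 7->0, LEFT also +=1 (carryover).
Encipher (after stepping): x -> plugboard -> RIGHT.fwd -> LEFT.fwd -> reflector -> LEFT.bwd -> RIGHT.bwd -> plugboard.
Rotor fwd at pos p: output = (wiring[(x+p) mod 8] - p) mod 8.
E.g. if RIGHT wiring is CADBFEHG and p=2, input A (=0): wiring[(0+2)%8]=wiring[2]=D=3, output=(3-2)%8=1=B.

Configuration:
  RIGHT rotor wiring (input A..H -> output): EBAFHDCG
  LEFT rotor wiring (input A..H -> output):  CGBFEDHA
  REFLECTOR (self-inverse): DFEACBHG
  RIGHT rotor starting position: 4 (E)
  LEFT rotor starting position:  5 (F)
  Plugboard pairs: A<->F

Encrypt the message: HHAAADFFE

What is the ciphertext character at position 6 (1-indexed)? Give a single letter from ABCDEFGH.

Char 1 ('H'): step: R->5, L=5; H->plug->H->R->C->L->D->refl->A->L'->G->R'->A->plug->F
Char 2 ('H'): step: R->6, L=5; H->plug->H->R->F->L->E->refl->C->L'->B->R'->G->plug->G
Char 3 ('A'): step: R->7, L=5; A->plug->F->R->A->L->G->refl->H->L'->H->R'->A->plug->F
Char 4 ('A'): step: R->0, L->6 (L advanced); A->plug->F->R->D->L->A->refl->D->L'->E->R'->A->plug->F
Char 5 ('A'): step: R->1, L=6; A->plug->F->R->B->L->C->refl->E->L'->C->R'->E->plug->E
Char 6 ('D'): step: R->2, L=6; D->plug->D->R->B->L->C->refl->E->L'->C->R'->G->plug->G

G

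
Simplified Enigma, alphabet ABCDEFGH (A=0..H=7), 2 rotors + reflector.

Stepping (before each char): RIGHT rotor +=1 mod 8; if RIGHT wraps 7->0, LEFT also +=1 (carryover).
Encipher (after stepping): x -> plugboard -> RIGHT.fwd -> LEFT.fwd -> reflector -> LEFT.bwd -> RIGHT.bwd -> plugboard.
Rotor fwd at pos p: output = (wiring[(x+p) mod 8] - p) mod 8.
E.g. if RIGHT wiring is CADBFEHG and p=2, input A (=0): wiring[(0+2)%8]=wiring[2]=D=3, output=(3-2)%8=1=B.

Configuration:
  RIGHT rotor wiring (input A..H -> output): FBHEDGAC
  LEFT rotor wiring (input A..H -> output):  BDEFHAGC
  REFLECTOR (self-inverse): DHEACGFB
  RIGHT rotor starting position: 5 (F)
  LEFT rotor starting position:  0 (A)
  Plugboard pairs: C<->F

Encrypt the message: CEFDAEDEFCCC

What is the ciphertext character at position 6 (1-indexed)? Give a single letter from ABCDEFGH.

Char 1 ('C'): step: R->6, L=0; C->plug->F->R->G->L->G->refl->F->L'->D->R'->D->plug->D
Char 2 ('E'): step: R->7, L=0; E->plug->E->R->F->L->A->refl->D->L'->B->R'->H->plug->H
Char 3 ('F'): step: R->0, L->1 (L advanced); F->plug->C->R->H->L->A->refl->D->L'->B->R'->B->plug->B
Char 4 ('D'): step: R->1, L=1; D->plug->D->R->C->L->E->refl->C->L'->A->R'->A->plug->A
Char 5 ('A'): step: R->2, L=1; A->plug->A->R->F->L->F->refl->G->L'->D->R'->G->plug->G
Char 6 ('E'): step: R->3, L=1; E->plug->E->R->H->L->A->refl->D->L'->B->R'->A->plug->A

A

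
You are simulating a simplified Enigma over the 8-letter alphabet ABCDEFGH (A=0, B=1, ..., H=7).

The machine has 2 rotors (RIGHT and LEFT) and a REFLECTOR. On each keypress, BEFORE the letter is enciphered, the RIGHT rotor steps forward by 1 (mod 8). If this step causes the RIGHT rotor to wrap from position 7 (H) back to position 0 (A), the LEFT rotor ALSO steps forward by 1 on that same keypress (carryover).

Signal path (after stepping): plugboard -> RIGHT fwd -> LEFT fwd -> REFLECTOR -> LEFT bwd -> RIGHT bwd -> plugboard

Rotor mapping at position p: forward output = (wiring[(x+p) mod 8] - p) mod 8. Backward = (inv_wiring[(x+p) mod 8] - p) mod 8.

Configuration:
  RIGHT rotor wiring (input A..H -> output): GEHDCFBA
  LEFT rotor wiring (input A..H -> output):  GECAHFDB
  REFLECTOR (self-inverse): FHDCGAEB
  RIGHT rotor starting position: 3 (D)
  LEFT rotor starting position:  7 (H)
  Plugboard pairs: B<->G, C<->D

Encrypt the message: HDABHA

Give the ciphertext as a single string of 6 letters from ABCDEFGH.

Answer: AADGBH

Derivation:
Char 1 ('H'): step: R->4, L=7; H->plug->H->R->H->L->E->refl->G->L'->G->R'->A->plug->A
Char 2 ('D'): step: R->5, L=7; D->plug->C->R->D->L->D->refl->C->L'->A->R'->A->plug->A
Char 3 ('A'): step: R->6, L=7; A->plug->A->R->D->L->D->refl->C->L'->A->R'->C->plug->D
Char 4 ('B'): step: R->7, L=7; B->plug->G->R->G->L->G->refl->E->L'->H->R'->B->plug->G
Char 5 ('H'): step: R->0, L->0 (L advanced); H->plug->H->R->A->L->G->refl->E->L'->B->R'->G->plug->B
Char 6 ('A'): step: R->1, L=0; A->plug->A->R->D->L->A->refl->F->L'->F->R'->H->plug->H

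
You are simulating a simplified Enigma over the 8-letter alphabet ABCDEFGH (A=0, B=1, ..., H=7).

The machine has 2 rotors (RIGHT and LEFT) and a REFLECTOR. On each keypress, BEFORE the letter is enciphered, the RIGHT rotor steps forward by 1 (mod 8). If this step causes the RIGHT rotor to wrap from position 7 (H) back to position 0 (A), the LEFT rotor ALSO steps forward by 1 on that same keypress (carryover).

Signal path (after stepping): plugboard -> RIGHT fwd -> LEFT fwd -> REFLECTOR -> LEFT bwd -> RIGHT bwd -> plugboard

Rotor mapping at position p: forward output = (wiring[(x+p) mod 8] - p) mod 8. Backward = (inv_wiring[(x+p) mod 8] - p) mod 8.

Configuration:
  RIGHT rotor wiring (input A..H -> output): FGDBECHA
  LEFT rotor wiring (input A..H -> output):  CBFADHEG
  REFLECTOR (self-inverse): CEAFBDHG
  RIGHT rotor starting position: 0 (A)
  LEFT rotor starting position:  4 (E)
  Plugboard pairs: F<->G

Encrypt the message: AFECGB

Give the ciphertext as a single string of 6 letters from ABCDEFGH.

Answer: ECBGHG

Derivation:
Char 1 ('A'): step: R->1, L=4; A->plug->A->R->F->L->F->refl->D->L'->B->R'->E->plug->E
Char 2 ('F'): step: R->2, L=4; F->plug->G->R->D->L->C->refl->A->L'->C->R'->C->plug->C
Char 3 ('E'): step: R->3, L=4; E->plug->E->R->F->L->F->refl->D->L'->B->R'->B->plug->B
Char 4 ('C'): step: R->4, L=4; C->plug->C->R->D->L->C->refl->A->L'->C->R'->F->plug->G
Char 5 ('G'): step: R->5, L=4; G->plug->F->R->G->L->B->refl->E->L'->H->R'->H->plug->H
Char 6 ('B'): step: R->6, L=4; B->plug->B->R->C->L->A->refl->C->L'->D->R'->F->plug->G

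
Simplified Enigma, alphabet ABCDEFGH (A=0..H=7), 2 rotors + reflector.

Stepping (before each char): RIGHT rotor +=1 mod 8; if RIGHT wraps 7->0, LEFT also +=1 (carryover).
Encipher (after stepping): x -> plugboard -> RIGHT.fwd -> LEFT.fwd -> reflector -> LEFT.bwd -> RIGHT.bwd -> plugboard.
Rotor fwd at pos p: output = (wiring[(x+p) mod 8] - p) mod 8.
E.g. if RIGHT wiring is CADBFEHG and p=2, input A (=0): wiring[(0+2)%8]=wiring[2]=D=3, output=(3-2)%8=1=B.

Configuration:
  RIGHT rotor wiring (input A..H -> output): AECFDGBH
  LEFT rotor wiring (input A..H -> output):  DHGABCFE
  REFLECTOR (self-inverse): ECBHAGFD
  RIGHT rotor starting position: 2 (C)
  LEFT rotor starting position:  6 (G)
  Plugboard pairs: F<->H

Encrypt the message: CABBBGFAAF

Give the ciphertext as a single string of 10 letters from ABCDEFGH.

Answer: HEECFCHEGB

Derivation:
Char 1 ('C'): step: R->3, L=6; C->plug->C->R->D->L->B->refl->C->L'->F->R'->F->plug->H
Char 2 ('A'): step: R->4, L=6; A->plug->A->R->H->L->E->refl->A->L'->E->R'->E->plug->E
Char 3 ('B'): step: R->5, L=6; B->plug->B->R->E->L->A->refl->E->L'->H->R'->E->plug->E
Char 4 ('B'): step: R->6, L=6; B->plug->B->R->B->L->G->refl->F->L'->C->R'->C->plug->C
Char 5 ('B'): step: R->7, L=6; B->plug->B->R->B->L->G->refl->F->L'->C->R'->H->plug->F
Char 6 ('G'): step: R->0, L->7 (L advanced); G->plug->G->R->B->L->E->refl->A->L'->C->R'->C->plug->C
Char 7 ('F'): step: R->1, L=7; F->plug->H->R->H->L->G->refl->F->L'->A->R'->F->plug->H
Char 8 ('A'): step: R->2, L=7; A->plug->A->R->A->L->F->refl->G->L'->H->R'->E->plug->E
Char 9 ('A'): step: R->3, L=7; A->plug->A->R->C->L->A->refl->E->L'->B->R'->G->plug->G
Char 10 ('F'): step: R->4, L=7; F->plug->H->R->B->L->E->refl->A->L'->C->R'->B->plug->B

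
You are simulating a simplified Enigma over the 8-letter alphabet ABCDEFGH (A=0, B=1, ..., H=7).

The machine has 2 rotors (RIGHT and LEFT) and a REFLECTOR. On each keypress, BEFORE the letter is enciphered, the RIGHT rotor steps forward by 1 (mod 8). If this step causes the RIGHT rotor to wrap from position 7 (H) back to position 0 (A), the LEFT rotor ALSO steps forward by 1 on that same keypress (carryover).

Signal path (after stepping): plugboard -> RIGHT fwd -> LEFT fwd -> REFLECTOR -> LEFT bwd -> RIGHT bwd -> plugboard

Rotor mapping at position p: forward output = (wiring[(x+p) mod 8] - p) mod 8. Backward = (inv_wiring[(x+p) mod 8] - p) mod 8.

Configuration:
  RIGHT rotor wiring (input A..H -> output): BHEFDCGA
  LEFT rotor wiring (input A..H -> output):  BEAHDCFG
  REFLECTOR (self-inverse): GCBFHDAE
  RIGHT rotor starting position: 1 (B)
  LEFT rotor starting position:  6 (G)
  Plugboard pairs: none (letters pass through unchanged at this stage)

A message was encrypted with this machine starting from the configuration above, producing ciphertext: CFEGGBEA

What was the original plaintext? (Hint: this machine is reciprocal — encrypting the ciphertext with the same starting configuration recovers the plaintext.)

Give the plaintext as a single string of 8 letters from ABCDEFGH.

Answer: BADFHEAD

Derivation:
Char 1 ('C'): step: R->2, L=6; C->plug->C->R->B->L->A->refl->G->L'->D->R'->B->plug->B
Char 2 ('F'): step: R->3, L=6; F->plug->F->R->G->L->F->refl->D->L'->C->R'->A->plug->A
Char 3 ('E'): step: R->4, L=6; E->plug->E->R->F->L->B->refl->C->L'->E->R'->D->plug->D
Char 4 ('G'): step: R->5, L=6; G->plug->G->R->A->L->H->refl->E->L'->H->R'->F->plug->F
Char 5 ('G'): step: R->6, L=6; G->plug->G->R->F->L->B->refl->C->L'->E->R'->H->plug->H
Char 6 ('B'): step: R->7, L=6; B->plug->B->R->C->L->D->refl->F->L'->G->R'->E->plug->E
Char 7 ('E'): step: R->0, L->7 (L advanced); E->plug->E->R->D->L->B->refl->C->L'->B->R'->A->plug->A
Char 8 ('A'): step: R->1, L=7; A->plug->A->R->G->L->D->refl->F->L'->C->R'->D->plug->D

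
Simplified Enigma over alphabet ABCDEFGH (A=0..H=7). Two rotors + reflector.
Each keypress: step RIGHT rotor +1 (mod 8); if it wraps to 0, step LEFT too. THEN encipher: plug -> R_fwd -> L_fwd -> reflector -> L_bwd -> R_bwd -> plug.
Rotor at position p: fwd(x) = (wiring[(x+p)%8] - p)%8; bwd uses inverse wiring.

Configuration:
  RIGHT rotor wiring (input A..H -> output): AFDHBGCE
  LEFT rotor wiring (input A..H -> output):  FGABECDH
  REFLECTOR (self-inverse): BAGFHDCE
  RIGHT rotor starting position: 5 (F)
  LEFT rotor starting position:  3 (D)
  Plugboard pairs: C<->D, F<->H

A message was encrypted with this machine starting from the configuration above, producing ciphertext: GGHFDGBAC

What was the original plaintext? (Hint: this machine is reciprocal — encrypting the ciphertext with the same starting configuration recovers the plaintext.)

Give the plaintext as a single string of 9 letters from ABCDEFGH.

Answer: HDGGFBDBG

Derivation:
Char 1 ('G'): step: R->6, L=3; G->plug->G->R->D->L->A->refl->B->L'->B->R'->F->plug->H
Char 2 ('G'): step: R->7, L=3; G->plug->G->R->H->L->F->refl->D->L'->G->R'->C->plug->D
Char 3 ('H'): step: R->0, L->4 (L advanced); H->plug->F->R->G->L->E->refl->H->L'->C->R'->G->plug->G
Char 4 ('F'): step: R->1, L=4; F->plug->H->R->H->L->F->refl->D->L'->D->R'->G->plug->G
Char 5 ('D'): step: R->2, L=4; D->plug->C->R->H->L->F->refl->D->L'->D->R'->H->plug->F
Char 6 ('G'): step: R->3, L=4; G->plug->G->R->C->L->H->refl->E->L'->G->R'->B->plug->B
Char 7 ('B'): step: R->4, L=4; B->plug->B->R->C->L->H->refl->E->L'->G->R'->C->plug->D
Char 8 ('A'): step: R->5, L=4; A->plug->A->R->B->L->G->refl->C->L'->F->R'->B->plug->B
Char 9 ('C'): step: R->6, L=4; C->plug->D->R->H->L->F->refl->D->L'->D->R'->G->plug->G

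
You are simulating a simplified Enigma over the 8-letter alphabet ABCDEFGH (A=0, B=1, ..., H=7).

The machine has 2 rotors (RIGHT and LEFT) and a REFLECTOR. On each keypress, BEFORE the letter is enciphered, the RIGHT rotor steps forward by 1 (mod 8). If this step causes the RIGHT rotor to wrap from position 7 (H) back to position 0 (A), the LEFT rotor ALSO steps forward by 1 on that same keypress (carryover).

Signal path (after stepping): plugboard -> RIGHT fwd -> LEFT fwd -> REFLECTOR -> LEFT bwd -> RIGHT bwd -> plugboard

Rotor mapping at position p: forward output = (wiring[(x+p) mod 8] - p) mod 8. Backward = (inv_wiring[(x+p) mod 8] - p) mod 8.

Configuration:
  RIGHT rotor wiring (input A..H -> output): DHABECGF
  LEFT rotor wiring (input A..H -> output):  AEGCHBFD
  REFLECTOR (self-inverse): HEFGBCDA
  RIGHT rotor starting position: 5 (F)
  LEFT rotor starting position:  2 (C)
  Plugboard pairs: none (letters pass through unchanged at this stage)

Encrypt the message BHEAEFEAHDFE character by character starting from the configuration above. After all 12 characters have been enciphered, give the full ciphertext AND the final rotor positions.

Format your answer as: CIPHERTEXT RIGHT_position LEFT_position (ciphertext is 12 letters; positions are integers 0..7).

Answer: EECEDGCFAAEA 1 4

Derivation:
Char 1 ('B'): step: R->6, L=2; B->plug->B->R->H->L->C->refl->F->L'->C->R'->E->plug->E
Char 2 ('H'): step: R->7, L=2; H->plug->H->R->H->L->C->refl->F->L'->C->R'->E->plug->E
Char 3 ('E'): step: R->0, L->3 (L advanced); E->plug->E->R->E->L->A->refl->H->L'->A->R'->C->plug->C
Char 4 ('A'): step: R->1, L=3; A->plug->A->R->G->L->B->refl->E->L'->B->R'->E->plug->E
Char 5 ('E'): step: R->2, L=3; E->plug->E->R->E->L->A->refl->H->L'->A->R'->D->plug->D
Char 6 ('F'): step: R->3, L=3; F->plug->F->R->A->L->H->refl->A->L'->E->R'->G->plug->G
Char 7 ('E'): step: R->4, L=3; E->plug->E->R->H->L->D->refl->G->L'->C->R'->C->plug->C
Char 8 ('A'): step: R->5, L=3; A->plug->A->R->F->L->F->refl->C->L'->D->R'->F->plug->F
Char 9 ('H'): step: R->6, L=3; H->plug->H->R->E->L->A->refl->H->L'->A->R'->A->plug->A
Char 10 ('D'): step: R->7, L=3; D->plug->D->R->B->L->E->refl->B->L'->G->R'->A->plug->A
Char 11 ('F'): step: R->0, L->4 (L advanced); F->plug->F->R->C->L->B->refl->E->L'->E->R'->E->plug->E
Char 12 ('E'): step: R->1, L=4; E->plug->E->R->B->L->F->refl->C->L'->G->R'->A->plug->A
Final: ciphertext=EECEDGCFAAEA, RIGHT=1, LEFT=4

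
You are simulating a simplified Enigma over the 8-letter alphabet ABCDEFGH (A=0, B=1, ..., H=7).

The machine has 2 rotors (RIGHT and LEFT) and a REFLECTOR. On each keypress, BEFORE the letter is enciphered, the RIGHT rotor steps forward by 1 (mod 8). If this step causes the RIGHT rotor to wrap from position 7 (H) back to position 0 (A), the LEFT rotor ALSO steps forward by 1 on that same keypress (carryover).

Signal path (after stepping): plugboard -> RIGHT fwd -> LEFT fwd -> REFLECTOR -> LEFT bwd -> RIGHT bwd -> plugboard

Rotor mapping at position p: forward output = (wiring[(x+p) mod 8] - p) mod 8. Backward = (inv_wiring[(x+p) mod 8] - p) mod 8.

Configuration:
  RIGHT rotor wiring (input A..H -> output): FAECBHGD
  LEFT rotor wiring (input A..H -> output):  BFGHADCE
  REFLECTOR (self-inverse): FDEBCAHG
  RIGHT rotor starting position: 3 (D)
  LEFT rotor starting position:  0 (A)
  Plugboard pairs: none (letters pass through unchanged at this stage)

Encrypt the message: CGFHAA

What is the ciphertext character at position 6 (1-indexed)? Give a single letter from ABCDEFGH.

Char 1 ('C'): step: R->4, L=0; C->plug->C->R->C->L->G->refl->H->L'->D->R'->B->plug->B
Char 2 ('G'): step: R->5, L=0; G->plug->G->R->F->L->D->refl->B->L'->A->R'->D->plug->D
Char 3 ('F'): step: R->6, L=0; F->plug->F->R->E->L->A->refl->F->L'->B->R'->H->plug->H
Char 4 ('H'): step: R->7, L=0; H->plug->H->R->H->L->E->refl->C->L'->G->R'->B->plug->B
Char 5 ('A'): step: R->0, L->1 (L advanced); A->plug->A->R->F->L->B->refl->D->L'->G->R'->G->plug->G
Char 6 ('A'): step: R->1, L=1; A->plug->A->R->H->L->A->refl->F->L'->B->R'->C->plug->C

C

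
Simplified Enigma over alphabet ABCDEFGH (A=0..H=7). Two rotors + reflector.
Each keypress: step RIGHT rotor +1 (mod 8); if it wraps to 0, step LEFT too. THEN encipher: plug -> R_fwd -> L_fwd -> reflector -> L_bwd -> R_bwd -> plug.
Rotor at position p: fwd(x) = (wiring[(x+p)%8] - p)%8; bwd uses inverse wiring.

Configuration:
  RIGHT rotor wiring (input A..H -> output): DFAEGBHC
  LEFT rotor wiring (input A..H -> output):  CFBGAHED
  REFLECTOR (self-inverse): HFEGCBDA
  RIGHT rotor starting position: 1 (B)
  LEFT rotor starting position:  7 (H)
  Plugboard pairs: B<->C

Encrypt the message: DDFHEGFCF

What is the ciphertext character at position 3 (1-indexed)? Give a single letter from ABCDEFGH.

Char 1 ('D'): step: R->2, L=7; D->plug->D->R->H->L->F->refl->B->L'->F->R'->E->plug->E
Char 2 ('D'): step: R->3, L=7; D->plug->D->R->E->L->H->refl->A->L'->G->R'->C->plug->B
Char 3 ('F'): step: R->4, L=7; F->plug->F->R->B->L->D->refl->G->L'->C->R'->A->plug->A

A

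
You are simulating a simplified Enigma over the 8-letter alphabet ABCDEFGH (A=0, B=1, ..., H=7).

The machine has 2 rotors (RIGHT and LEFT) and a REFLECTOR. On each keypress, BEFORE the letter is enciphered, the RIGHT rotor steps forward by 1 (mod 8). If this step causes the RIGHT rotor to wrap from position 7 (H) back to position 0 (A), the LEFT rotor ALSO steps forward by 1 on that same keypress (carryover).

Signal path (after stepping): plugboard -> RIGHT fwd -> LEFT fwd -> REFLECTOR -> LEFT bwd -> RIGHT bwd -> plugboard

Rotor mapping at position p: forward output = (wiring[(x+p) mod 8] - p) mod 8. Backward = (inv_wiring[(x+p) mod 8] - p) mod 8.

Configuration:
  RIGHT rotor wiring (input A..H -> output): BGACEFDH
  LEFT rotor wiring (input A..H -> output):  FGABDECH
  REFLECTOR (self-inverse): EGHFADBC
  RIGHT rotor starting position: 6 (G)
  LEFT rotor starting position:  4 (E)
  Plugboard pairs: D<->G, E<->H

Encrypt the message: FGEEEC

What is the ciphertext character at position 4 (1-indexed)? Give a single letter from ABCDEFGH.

Char 1 ('F'): step: R->7, L=4; F->plug->F->R->F->L->C->refl->H->L'->A->R'->A->plug->A
Char 2 ('G'): step: R->0, L->5 (L advanced); G->plug->D->R->C->L->C->refl->H->L'->A->R'->C->plug->C
Char 3 ('E'): step: R->1, L=5; E->plug->H->R->A->L->H->refl->C->L'->C->R'->F->plug->F
Char 4 ('E'): step: R->2, L=5; E->plug->H->R->E->L->B->refl->G->L'->H->R'->G->plug->D

D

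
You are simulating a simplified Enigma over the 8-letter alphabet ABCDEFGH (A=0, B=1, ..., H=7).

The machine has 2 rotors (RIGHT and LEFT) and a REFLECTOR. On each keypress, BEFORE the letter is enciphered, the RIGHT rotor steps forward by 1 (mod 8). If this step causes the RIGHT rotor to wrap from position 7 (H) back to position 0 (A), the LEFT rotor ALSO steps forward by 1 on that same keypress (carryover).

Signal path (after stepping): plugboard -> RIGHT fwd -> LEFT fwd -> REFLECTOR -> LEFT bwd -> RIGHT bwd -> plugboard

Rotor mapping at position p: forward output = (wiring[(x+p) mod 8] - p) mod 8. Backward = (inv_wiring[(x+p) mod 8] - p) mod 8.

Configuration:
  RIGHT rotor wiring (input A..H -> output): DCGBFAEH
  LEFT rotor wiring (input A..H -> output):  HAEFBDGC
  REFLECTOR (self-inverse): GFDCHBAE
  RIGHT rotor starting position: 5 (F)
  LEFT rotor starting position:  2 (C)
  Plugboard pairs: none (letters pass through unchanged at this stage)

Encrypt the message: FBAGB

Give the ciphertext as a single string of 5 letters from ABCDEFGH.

Answer: AEFED

Derivation:
Char 1 ('F'): step: R->6, L=2; F->plug->F->R->D->L->B->refl->F->L'->G->R'->A->plug->A
Char 2 ('B'): step: R->7, L=2; B->plug->B->R->E->L->E->refl->H->L'->C->R'->E->plug->E
Char 3 ('A'): step: R->0, L->3 (L advanced); A->plug->A->R->D->L->D->refl->C->L'->A->R'->F->plug->F
Char 4 ('G'): step: R->1, L=3; G->plug->G->R->G->L->F->refl->B->L'->H->R'->E->plug->E
Char 5 ('B'): step: R->2, L=3; B->plug->B->R->H->L->B->refl->F->L'->G->R'->D->plug->D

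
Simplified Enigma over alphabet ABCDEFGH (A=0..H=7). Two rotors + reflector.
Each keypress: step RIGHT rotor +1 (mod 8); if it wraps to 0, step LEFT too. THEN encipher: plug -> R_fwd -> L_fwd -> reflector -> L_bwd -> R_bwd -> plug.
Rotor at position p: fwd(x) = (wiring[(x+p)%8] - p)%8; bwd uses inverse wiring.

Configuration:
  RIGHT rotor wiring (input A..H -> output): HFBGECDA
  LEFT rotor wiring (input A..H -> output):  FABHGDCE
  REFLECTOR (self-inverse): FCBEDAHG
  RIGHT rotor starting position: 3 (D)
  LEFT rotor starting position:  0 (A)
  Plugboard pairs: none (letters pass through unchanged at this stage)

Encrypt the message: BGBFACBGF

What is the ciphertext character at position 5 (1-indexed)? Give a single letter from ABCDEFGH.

Char 1 ('B'): step: R->4, L=0; B->plug->B->R->G->L->C->refl->B->L'->C->R'->H->plug->H
Char 2 ('G'): step: R->5, L=0; G->plug->G->R->B->L->A->refl->F->L'->A->R'->E->plug->E
Char 3 ('B'): step: R->6, L=0; B->plug->B->R->C->L->B->refl->C->L'->G->R'->G->plug->G
Char 4 ('F'): step: R->7, L=0; F->plug->F->R->F->L->D->refl->E->L'->H->R'->E->plug->E
Char 5 ('A'): step: R->0, L->1 (L advanced); A->plug->A->R->H->L->E->refl->D->L'->G->R'->D->plug->D

D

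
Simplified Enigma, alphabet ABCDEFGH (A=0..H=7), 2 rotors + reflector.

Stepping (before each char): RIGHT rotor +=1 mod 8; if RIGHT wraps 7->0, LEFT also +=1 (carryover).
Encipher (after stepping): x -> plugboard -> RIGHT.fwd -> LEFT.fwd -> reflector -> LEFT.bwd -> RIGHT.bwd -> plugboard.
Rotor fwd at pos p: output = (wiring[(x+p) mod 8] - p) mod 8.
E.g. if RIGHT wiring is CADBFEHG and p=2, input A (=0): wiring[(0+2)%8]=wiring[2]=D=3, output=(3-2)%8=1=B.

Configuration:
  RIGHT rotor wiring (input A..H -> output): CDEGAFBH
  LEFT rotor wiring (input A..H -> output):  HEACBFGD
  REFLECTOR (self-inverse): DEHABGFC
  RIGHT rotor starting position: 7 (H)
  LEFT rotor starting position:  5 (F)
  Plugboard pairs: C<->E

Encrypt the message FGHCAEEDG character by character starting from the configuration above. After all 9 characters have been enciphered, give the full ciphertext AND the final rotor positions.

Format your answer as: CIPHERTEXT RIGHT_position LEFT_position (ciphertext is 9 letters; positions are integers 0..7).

Char 1 ('F'): step: R->0, L->6 (L advanced); F->plug->F->R->F->L->E->refl->B->L'->C->R'->A->plug->A
Char 2 ('G'): step: R->1, L=6; G->plug->G->R->G->L->D->refl->A->L'->A->R'->F->plug->F
Char 3 ('H'): step: R->2, L=6; H->plug->H->R->B->L->F->refl->G->L'->D->R'->D->plug->D
Char 4 ('C'): step: R->3, L=6; C->plug->E->R->E->L->C->refl->H->L'->H->R'->F->plug->F
Char 5 ('A'): step: R->4, L=6; A->plug->A->R->E->L->C->refl->H->L'->H->R'->F->plug->F
Char 6 ('E'): step: R->5, L=6; E->plug->C->R->C->L->B->refl->E->L'->F->R'->D->plug->D
Char 7 ('E'): step: R->6, L=6; E->plug->C->R->E->L->C->refl->H->L'->H->R'->H->plug->H
Char 8 ('D'): step: R->7, L=6; D->plug->D->R->F->L->E->refl->B->L'->C->R'->H->plug->H
Char 9 ('G'): step: R->0, L->7 (L advanced); G->plug->G->R->B->L->A->refl->D->L'->E->R'->C->plug->E
Final: ciphertext=AFDFFDHHE, RIGHT=0, LEFT=7

Answer: AFDFFDHHE 0 7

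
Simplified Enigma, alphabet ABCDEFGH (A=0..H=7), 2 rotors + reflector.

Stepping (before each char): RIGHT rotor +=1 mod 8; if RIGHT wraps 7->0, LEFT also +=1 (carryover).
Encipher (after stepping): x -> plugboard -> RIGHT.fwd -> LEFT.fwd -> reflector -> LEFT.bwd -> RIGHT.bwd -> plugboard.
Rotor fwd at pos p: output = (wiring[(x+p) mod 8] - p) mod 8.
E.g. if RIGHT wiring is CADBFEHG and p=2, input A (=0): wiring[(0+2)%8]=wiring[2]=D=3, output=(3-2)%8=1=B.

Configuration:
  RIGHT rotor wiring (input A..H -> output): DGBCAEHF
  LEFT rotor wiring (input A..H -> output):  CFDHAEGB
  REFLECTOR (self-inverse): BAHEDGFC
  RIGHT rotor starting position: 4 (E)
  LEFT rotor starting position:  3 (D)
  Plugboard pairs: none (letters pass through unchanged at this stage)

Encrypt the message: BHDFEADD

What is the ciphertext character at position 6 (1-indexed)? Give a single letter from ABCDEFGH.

Char 1 ('B'): step: R->5, L=3; B->plug->B->R->C->L->B->refl->A->L'->H->R'->A->plug->A
Char 2 ('H'): step: R->6, L=3; H->plug->H->R->G->L->C->refl->H->L'->F->R'->C->plug->C
Char 3 ('D'): step: R->7, L=3; D->plug->D->R->C->L->B->refl->A->L'->H->R'->C->plug->C
Char 4 ('F'): step: R->0, L->4 (L advanced); F->plug->F->R->E->L->G->refl->F->L'->D->R'->A->plug->A
Char 5 ('E'): step: R->1, L=4; E->plug->E->R->D->L->F->refl->G->L'->E->R'->G->plug->G
Char 6 ('A'): step: R->2, L=4; A->plug->A->R->H->L->D->refl->E->L'->A->R'->B->plug->B

B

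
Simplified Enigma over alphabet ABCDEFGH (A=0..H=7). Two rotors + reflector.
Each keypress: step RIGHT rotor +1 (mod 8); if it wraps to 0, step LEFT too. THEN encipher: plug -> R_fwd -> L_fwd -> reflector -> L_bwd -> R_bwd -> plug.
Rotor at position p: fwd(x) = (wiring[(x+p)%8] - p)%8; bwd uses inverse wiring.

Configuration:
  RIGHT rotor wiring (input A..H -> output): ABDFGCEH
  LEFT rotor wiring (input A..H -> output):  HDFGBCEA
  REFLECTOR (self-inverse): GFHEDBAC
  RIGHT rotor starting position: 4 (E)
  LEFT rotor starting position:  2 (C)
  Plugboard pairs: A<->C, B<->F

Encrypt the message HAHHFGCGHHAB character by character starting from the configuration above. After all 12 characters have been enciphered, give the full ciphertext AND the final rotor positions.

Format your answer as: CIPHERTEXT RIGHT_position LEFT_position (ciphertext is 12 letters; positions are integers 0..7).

Char 1 ('H'): step: R->5, L=2; H->plug->H->R->B->L->E->refl->D->L'->A->R'->G->plug->G
Char 2 ('A'): step: R->6, L=2; A->plug->C->R->C->L->H->refl->C->L'->E->R'->H->plug->H
Char 3 ('H'): step: R->7, L=2; H->plug->H->R->F->L->G->refl->A->L'->D->R'->G->plug->G
Char 4 ('H'): step: R->0, L->3 (L advanced); H->plug->H->R->H->L->C->refl->H->L'->C->R'->F->plug->B
Char 5 ('F'): step: R->1, L=3; F->plug->B->R->C->L->H->refl->C->L'->H->R'->H->plug->H
Char 6 ('G'): step: R->2, L=3; G->plug->G->R->G->L->A->refl->G->L'->B->R'->A->plug->C
Char 7 ('C'): step: R->3, L=3; C->plug->A->R->C->L->H->refl->C->L'->H->R'->C->plug->A
Char 8 ('G'): step: R->4, L=3; G->plug->G->R->H->L->C->refl->H->L'->C->R'->A->plug->C
Char 9 ('H'): step: R->5, L=3; H->plug->H->R->B->L->G->refl->A->L'->G->R'->F->plug->B
Char 10 ('H'): step: R->6, L=3; H->plug->H->R->E->L->F->refl->B->L'->D->R'->D->plug->D
Char 11 ('A'): step: R->7, L=3; A->plug->C->R->C->L->H->refl->C->L'->H->R'->F->plug->B
Char 12 ('B'): step: R->0, L->4 (L advanced); B->plug->F->R->C->L->A->refl->G->L'->B->R'->B->plug->F
Final: ciphertext=GHGBHCACBDBF, RIGHT=0, LEFT=4

Answer: GHGBHCACBDBF 0 4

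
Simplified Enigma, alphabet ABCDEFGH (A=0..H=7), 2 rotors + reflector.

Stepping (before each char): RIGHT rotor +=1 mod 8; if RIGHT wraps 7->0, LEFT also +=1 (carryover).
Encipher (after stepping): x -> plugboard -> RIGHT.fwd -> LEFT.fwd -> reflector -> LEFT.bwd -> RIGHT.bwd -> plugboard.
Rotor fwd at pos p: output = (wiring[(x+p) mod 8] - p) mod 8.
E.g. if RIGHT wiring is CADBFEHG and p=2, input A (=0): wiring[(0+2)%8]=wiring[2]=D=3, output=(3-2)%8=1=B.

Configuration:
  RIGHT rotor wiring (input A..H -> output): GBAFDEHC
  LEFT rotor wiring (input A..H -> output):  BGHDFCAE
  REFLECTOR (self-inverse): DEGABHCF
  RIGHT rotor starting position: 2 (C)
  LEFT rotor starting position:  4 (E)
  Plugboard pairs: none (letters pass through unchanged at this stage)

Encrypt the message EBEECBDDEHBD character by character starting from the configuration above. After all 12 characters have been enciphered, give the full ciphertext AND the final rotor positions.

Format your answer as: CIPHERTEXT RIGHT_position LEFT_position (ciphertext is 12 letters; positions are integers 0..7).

Answer: DEACHGAFCAGB 6 5

Derivation:
Char 1 ('E'): step: R->3, L=4; E->plug->E->R->H->L->H->refl->F->L'->E->R'->D->plug->D
Char 2 ('B'): step: R->4, L=4; B->plug->B->R->A->L->B->refl->E->L'->C->R'->E->plug->E
Char 3 ('E'): step: R->5, L=4; E->plug->E->R->E->L->F->refl->H->L'->H->R'->A->plug->A
Char 4 ('E'): step: R->6, L=4; E->plug->E->R->C->L->E->refl->B->L'->A->R'->C->plug->C
Char 5 ('C'): step: R->7, L=4; C->plug->C->R->C->L->E->refl->B->L'->A->R'->H->plug->H
Char 6 ('B'): step: R->0, L->5 (L advanced); B->plug->B->R->B->L->D->refl->A->L'->H->R'->G->plug->G
Char 7 ('D'): step: R->1, L=5; D->plug->D->R->C->L->H->refl->F->L'->A->R'->A->plug->A
Char 8 ('D'): step: R->2, L=5; D->plug->D->R->C->L->H->refl->F->L'->A->R'->F->plug->F
Char 9 ('E'): step: R->3, L=5; E->plug->E->R->H->L->A->refl->D->L'->B->R'->C->plug->C
Char 10 ('H'): step: R->4, L=5; H->plug->H->R->B->L->D->refl->A->L'->H->R'->A->plug->A
Char 11 ('B'): step: R->5, L=5; B->plug->B->R->C->L->H->refl->F->L'->A->R'->G->plug->G
Char 12 ('D'): step: R->6, L=5; D->plug->D->R->D->L->E->refl->B->L'->E->R'->B->plug->B
Final: ciphertext=DEACHGAFCAGB, RIGHT=6, LEFT=5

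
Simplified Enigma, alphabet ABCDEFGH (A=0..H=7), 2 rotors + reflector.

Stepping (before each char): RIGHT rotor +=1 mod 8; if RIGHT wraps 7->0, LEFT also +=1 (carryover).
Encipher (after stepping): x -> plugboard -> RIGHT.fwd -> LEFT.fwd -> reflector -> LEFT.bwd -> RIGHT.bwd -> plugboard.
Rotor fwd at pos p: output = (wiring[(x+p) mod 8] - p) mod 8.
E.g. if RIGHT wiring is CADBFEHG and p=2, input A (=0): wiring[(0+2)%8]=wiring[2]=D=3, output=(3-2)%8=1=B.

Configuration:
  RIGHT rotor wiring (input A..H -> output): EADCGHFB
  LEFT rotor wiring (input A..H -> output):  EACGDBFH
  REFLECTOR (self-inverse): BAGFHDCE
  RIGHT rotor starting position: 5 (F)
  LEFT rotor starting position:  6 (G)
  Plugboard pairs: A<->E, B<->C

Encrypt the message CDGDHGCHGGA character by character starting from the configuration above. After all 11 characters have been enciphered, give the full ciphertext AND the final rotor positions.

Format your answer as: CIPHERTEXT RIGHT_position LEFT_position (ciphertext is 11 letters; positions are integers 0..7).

Char 1 ('C'): step: R->6, L=6; C->plug->B->R->D->L->C->refl->G->L'->C->R'->D->plug->D
Char 2 ('D'): step: R->7, L=6; D->plug->D->R->E->L->E->refl->H->L'->A->R'->G->plug->G
Char 3 ('G'): step: R->0, L->7 (L advanced); G->plug->G->R->F->L->E->refl->H->L'->E->R'->A->plug->E
Char 4 ('D'): step: R->1, L=7; D->plug->D->R->F->L->E->refl->H->L'->E->R'->F->plug->F
Char 5 ('H'): step: R->2, L=7; H->plug->H->R->G->L->C->refl->G->L'->H->R'->F->plug->F
Char 6 ('G'): step: R->3, L=7; G->plug->G->R->F->L->E->refl->H->L'->E->R'->C->plug->B
Char 7 ('C'): step: R->4, L=7; C->plug->B->R->D->L->D->refl->F->L'->B->R'->C->plug->B
Char 8 ('H'): step: R->5, L=7; H->plug->H->R->B->L->F->refl->D->L'->D->R'->E->plug->A
Char 9 ('G'): step: R->6, L=7; G->plug->G->R->A->L->A->refl->B->L'->C->R'->D->plug->D
Char 10 ('G'): step: R->7, L=7; G->plug->G->R->A->L->A->refl->B->L'->C->R'->A->plug->E
Char 11 ('A'): step: R->0, L->0 (L advanced); A->plug->E->R->G->L->F->refl->D->L'->E->R'->A->plug->E
Final: ciphertext=DGEFFBBADEE, RIGHT=0, LEFT=0

Answer: DGEFFBBADEE 0 0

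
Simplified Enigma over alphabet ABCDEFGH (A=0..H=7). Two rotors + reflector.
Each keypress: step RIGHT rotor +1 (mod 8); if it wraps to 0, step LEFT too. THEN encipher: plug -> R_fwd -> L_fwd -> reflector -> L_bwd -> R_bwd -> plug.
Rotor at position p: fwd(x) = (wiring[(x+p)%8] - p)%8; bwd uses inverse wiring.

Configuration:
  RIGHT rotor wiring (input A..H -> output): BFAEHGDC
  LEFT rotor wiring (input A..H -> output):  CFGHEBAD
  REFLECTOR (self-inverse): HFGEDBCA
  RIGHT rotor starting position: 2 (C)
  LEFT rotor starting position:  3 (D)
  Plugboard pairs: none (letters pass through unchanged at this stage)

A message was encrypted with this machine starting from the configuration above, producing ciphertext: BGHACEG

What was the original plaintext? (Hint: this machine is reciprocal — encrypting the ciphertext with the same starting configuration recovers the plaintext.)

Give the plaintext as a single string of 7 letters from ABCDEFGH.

Answer: HEBBBHE

Derivation:
Char 1 ('B'): step: R->3, L=3; B->plug->B->R->E->L->A->refl->H->L'->F->R'->H->plug->H
Char 2 ('G'): step: R->4, L=3; G->plug->G->R->E->L->A->refl->H->L'->F->R'->E->plug->E
Char 3 ('H'): step: R->5, L=3; H->plug->H->R->C->L->G->refl->C->L'->G->R'->B->plug->B
Char 4 ('A'): step: R->6, L=3; A->plug->A->R->F->L->H->refl->A->L'->E->R'->B->plug->B
Char 5 ('C'): step: R->7, L=3; C->plug->C->R->G->L->C->refl->G->L'->C->R'->B->plug->B
Char 6 ('E'): step: R->0, L->4 (L advanced); E->plug->E->R->H->L->D->refl->E->L'->C->R'->H->plug->H
Char 7 ('G'): step: R->1, L=4; G->plug->G->R->B->L->F->refl->B->L'->F->R'->E->plug->E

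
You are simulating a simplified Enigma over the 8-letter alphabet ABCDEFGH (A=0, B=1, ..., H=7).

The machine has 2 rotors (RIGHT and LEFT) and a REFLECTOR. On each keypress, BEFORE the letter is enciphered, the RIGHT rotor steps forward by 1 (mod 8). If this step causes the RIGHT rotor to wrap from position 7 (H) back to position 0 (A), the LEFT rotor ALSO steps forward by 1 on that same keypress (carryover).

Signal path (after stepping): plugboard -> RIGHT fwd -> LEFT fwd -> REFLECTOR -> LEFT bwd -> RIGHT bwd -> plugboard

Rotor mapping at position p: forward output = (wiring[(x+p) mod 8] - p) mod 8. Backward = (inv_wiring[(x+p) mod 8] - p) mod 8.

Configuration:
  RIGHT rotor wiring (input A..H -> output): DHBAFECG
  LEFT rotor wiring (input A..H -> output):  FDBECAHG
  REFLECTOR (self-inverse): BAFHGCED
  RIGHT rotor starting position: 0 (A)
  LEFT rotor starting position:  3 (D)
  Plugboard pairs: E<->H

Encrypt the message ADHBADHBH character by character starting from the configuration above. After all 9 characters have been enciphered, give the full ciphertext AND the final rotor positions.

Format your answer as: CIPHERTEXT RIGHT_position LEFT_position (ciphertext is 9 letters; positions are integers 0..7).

Char 1 ('A'): step: R->1, L=3; A->plug->A->R->G->L->A->refl->B->L'->A->R'->B->plug->B
Char 2 ('D'): step: R->2, L=3; D->plug->D->R->C->L->F->refl->C->L'->F->R'->H->plug->E
Char 3 ('H'): step: R->3, L=3; H->plug->E->R->D->L->E->refl->G->L'->H->R'->D->plug->D
Char 4 ('B'): step: R->4, L=3; B->plug->B->R->A->L->B->refl->A->L'->G->R'->C->plug->C
Char 5 ('A'): step: R->5, L=3; A->plug->A->R->H->L->G->refl->E->L'->D->R'->G->plug->G
Char 6 ('D'): step: R->6, L=3; D->plug->D->R->B->L->H->refl->D->L'->E->R'->A->plug->A
Char 7 ('H'): step: R->7, L=3; H->plug->E->R->B->L->H->refl->D->L'->E->R'->B->plug->B
Char 8 ('B'): step: R->0, L->4 (L advanced); B->plug->B->R->H->L->A->refl->B->L'->E->R'->F->plug->F
Char 9 ('H'): step: R->1, L=4; H->plug->E->R->D->L->C->refl->F->L'->G->R'->A->plug->A
Final: ciphertext=BEDCGABFA, RIGHT=1, LEFT=4

Answer: BEDCGABFA 1 4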